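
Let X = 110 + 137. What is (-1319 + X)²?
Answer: 1149184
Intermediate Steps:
X = 247
(-1319 + X)² = (-1319 + 247)² = (-1072)² = 1149184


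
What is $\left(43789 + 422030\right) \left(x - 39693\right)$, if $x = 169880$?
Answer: $60643578153$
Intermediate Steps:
$\left(43789 + 422030\right) \left(x - 39693\right) = \left(43789 + 422030\right) \left(169880 - 39693\right) = 465819 \cdot 130187 = 60643578153$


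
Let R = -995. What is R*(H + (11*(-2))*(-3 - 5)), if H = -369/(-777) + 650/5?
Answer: -78980115/259 ≈ -3.0494e+5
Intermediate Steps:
H = 33793/259 (H = -369*(-1/777) + 650*(⅕) = 123/259 + 130 = 33793/259 ≈ 130.47)
R*(H + (11*(-2))*(-3 - 5)) = -995*(33793/259 + (11*(-2))*(-3 - 5)) = -995*(33793/259 - 22*(-8)) = -995*(33793/259 + 176) = -995*79377/259 = -78980115/259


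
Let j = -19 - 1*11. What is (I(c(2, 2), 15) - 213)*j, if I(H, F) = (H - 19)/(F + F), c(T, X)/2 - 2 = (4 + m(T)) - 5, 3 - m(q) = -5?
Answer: 6391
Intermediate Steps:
m(q) = 8 (m(q) = 3 - 1*(-5) = 3 + 5 = 8)
j = -30 (j = -19 - 11 = -30)
c(T, X) = 18 (c(T, X) = 4 + 2*((4 + 8) - 5) = 4 + 2*(12 - 5) = 4 + 2*7 = 4 + 14 = 18)
I(H, F) = (-19 + H)/(2*F) (I(H, F) = (-19 + H)/((2*F)) = (-19 + H)*(1/(2*F)) = (-19 + H)/(2*F))
(I(c(2, 2), 15) - 213)*j = ((½)*(-19 + 18)/15 - 213)*(-30) = ((½)*(1/15)*(-1) - 213)*(-30) = (-1/30 - 213)*(-30) = -6391/30*(-30) = 6391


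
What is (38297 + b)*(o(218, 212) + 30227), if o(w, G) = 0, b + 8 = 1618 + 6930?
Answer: 1415741999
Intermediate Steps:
b = 8540 (b = -8 + (1618 + 6930) = -8 + 8548 = 8540)
(38297 + b)*(o(218, 212) + 30227) = (38297 + 8540)*(0 + 30227) = 46837*30227 = 1415741999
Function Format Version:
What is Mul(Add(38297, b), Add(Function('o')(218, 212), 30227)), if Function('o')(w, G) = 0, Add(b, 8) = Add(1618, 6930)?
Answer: 1415741999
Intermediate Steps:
b = 8540 (b = Add(-8, Add(1618, 6930)) = Add(-8, 8548) = 8540)
Mul(Add(38297, b), Add(Function('o')(218, 212), 30227)) = Mul(Add(38297, 8540), Add(0, 30227)) = Mul(46837, 30227) = 1415741999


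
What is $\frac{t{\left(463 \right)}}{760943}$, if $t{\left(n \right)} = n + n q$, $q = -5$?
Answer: $- \frac{1852}{760943} \approx -0.0024338$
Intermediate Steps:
$t{\left(n \right)} = - 4 n$ ($t{\left(n \right)} = n + n \left(-5\right) = n - 5 n = - 4 n$)
$\frac{t{\left(463 \right)}}{760943} = \frac{\left(-4\right) 463}{760943} = \left(-1852\right) \frac{1}{760943} = - \frac{1852}{760943}$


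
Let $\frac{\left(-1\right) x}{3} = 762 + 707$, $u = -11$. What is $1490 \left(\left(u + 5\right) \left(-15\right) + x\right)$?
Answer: $-6432330$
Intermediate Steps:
$x = -4407$ ($x = - 3 \left(762 + 707\right) = \left(-3\right) 1469 = -4407$)
$1490 \left(\left(u + 5\right) \left(-15\right) + x\right) = 1490 \left(\left(-11 + 5\right) \left(-15\right) - 4407\right) = 1490 \left(\left(-6\right) \left(-15\right) - 4407\right) = 1490 \left(90 - 4407\right) = 1490 \left(-4317\right) = -6432330$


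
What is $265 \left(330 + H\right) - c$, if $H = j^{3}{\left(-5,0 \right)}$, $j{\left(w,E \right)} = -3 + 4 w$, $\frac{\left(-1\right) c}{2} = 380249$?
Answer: $-2376307$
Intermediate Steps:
$c = -760498$ ($c = \left(-2\right) 380249 = -760498$)
$H = -12167$ ($H = \left(-3 + 4 \left(-5\right)\right)^{3} = \left(-3 - 20\right)^{3} = \left(-23\right)^{3} = -12167$)
$265 \left(330 + H\right) - c = 265 \left(330 - 12167\right) - -760498 = 265 \left(-11837\right) + 760498 = -3136805 + 760498 = -2376307$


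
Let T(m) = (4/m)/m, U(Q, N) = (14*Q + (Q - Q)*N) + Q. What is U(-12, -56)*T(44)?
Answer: -45/121 ≈ -0.37190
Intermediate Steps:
U(Q, N) = 15*Q (U(Q, N) = (14*Q + 0*N) + Q = (14*Q + 0) + Q = 14*Q + Q = 15*Q)
T(m) = 4/m²
U(-12, -56)*T(44) = (15*(-12))*(4/44²) = -720/1936 = -180*1/484 = -45/121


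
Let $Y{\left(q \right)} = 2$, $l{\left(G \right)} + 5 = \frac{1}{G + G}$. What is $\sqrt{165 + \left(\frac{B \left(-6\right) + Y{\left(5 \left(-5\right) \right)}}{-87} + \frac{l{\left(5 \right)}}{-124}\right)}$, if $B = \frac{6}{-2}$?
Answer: $\frac{\sqrt{479517511110}}{53940} \approx 12.838$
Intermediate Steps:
$l{\left(G \right)} = -5 + \frac{1}{2 G}$ ($l{\left(G \right)} = -5 + \frac{1}{G + G} = -5 + \frac{1}{2 G}$)
$B = -3$ ($B = 6 \left(- \frac{1}{2}\right) = -3$)
$\sqrt{165 + \left(\frac{B \left(-6\right) + Y{\left(5 \left(-5\right) \right)}}{-87} + \frac{l{\left(5 \right)}}{-124}\right)} = \sqrt{165 + \left(\frac{\left(-3\right) \left(-6\right) + 2}{-87} + \frac{-5 + \frac{1}{2 \cdot 5}}{-124}\right)} = \sqrt{165 + \left(\left(18 + 2\right) \left(- \frac{1}{87}\right) + \left(-5 + \frac{1}{2} \cdot \frac{1}{5}\right) \left(- \frac{1}{124}\right)\right)} = \sqrt{165 + \left(20 \left(- \frac{1}{87}\right) + \left(-5 + \frac{1}{10}\right) \left(- \frac{1}{124}\right)\right)} = \sqrt{165 - \frac{20537}{107880}} = \sqrt{\frac{17779663}{107880}} = \frac{\sqrt{479517511110}}{53940}$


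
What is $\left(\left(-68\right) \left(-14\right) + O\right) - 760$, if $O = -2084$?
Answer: $-1892$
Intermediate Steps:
$\left(\left(-68\right) \left(-14\right) + O\right) - 760 = \left(\left(-68\right) \left(-14\right) - 2084\right) - 760 = \left(952 - 2084\right) - 760 = -1132 - 760 = -1892$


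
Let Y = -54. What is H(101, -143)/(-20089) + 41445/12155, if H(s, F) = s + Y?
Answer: 166403464/48836359 ≈ 3.4074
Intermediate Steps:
H(s, F) = -54 + s (H(s, F) = s - 54 = -54 + s)
H(101, -143)/(-20089) + 41445/12155 = (-54 + 101)/(-20089) + 41445/12155 = 47*(-1/20089) + 41445*(1/12155) = -47/20089 + 8289/2431 = 166403464/48836359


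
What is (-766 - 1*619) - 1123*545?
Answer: -613420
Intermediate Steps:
(-766 - 1*619) - 1123*545 = (-766 - 619) - 612035 = -1385 - 612035 = -613420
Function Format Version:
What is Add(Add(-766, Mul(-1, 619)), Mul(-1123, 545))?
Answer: -613420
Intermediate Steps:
Add(Add(-766, Mul(-1, 619)), Mul(-1123, 545)) = Add(Add(-766, -619), -612035) = Add(-1385, -612035) = -613420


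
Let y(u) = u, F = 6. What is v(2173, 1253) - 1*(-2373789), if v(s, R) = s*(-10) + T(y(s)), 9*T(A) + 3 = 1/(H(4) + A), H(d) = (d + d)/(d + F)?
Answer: 230080730837/97821 ≈ 2.3521e+6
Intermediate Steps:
H(d) = 2*d/(6 + d) (H(d) = (d + d)/(d + 6) = (2*d)/(6 + d) = 2*d/(6 + d))
T(A) = -1/3 + 1/(9*(4/5 + A)) (T(A) = -1/3 + 1/(9*(2*4/(6 + 4) + A)) = -1/3 + 1/(9*(2*4/10 + A)) = -1/3 + 1/(9*(2*4*(1/10) + A)) = -1/3 + 1/(9*(4/5 + A)))
v(s, R) = -10*s + (-7 - 15*s)/(9*(4 + 5*s)) (v(s, R) = s*(-10) + (-7 - 15*s)/(9*(4 + 5*s)) = -10*s + (-7 - 15*s)/(9*(4 + 5*s)))
v(2173, 1253) - 1*(-2373789) = (-7 - 450*2173**2 - 375*2173)/(9*(4 + 5*2173)) - 1*(-2373789) = (-7 - 450*4721929 - 814875)/(9*(4 + 10865)) + 2373789 = (1/9)*(-7 - 2124868050 - 814875)/10869 + 2373789 = (1/9)*(1/10869)*(-2125682932) + 2373789 = -2125682932/97821 + 2373789 = 230080730837/97821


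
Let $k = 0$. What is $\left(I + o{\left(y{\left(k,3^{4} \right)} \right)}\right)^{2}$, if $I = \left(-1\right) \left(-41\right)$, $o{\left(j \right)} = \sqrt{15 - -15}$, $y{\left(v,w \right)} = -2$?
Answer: $\left(41 + \sqrt{30}\right)^{2} \approx 2160.1$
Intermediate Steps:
$o{\left(j \right)} = \sqrt{30}$ ($o{\left(j \right)} = \sqrt{15 + 15} = \sqrt{30}$)
$I = 41$
$\left(I + o{\left(y{\left(k,3^{4} \right)} \right)}\right)^{2} = \left(41 + \sqrt{30}\right)^{2}$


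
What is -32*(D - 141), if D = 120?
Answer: 672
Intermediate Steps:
-32*(D - 141) = -32*(120 - 141) = -32*(-21) = 672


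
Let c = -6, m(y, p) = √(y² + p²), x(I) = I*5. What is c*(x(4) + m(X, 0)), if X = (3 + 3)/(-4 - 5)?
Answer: -124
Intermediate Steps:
x(I) = 5*I
X = -⅔ (X = 6/(-9) = 6*(-⅑) = -⅔ ≈ -0.66667)
m(y, p) = √(p² + y²)
c*(x(4) + m(X, 0)) = -6*(5*4 + √(0² + (-⅔)²)) = -6*(20 + √(0 + 4/9)) = -6*(20 + √(4/9)) = -6*(20 + ⅔) = -6*62/3 = -124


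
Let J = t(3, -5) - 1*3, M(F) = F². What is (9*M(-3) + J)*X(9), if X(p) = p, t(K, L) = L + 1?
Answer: 666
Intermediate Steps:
t(K, L) = 1 + L
J = -7 (J = (1 - 5) - 1*3 = -4 - 3 = -7)
(9*M(-3) + J)*X(9) = (9*(-3)² - 7)*9 = (9*9 - 7)*9 = (81 - 7)*9 = 74*9 = 666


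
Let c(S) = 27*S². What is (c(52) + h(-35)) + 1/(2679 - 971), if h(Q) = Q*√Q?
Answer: 124697665/1708 - 35*I*√35 ≈ 73008.0 - 207.06*I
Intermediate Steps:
h(Q) = Q^(3/2)
(c(52) + h(-35)) + 1/(2679 - 971) = (27*52² + (-35)^(3/2)) + 1/(2679 - 971) = (27*2704 - 35*I*√35) + 1/1708 = (73008 - 35*I*√35) + 1/1708 = 124697665/1708 - 35*I*√35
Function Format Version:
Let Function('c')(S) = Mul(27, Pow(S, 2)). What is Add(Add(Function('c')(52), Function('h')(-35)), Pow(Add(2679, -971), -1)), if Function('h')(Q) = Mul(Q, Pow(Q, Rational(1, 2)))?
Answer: Add(Rational(124697665, 1708), Mul(-35, I, Pow(35, Rational(1, 2)))) ≈ Add(73008., Mul(-207.06, I))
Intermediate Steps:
Function('h')(Q) = Pow(Q, Rational(3, 2))
Add(Add(Function('c')(52), Function('h')(-35)), Pow(Add(2679, -971), -1)) = Add(Add(Mul(27, Pow(52, 2)), Pow(-35, Rational(3, 2))), Pow(Add(2679, -971), -1)) = Add(Add(Mul(27, 2704), Mul(-35, I, Pow(35, Rational(1, 2)))), Pow(1708, -1)) = Add(Add(73008, Mul(-35, I, Pow(35, Rational(1, 2)))), Rational(1, 1708)) = Add(Rational(124697665, 1708), Mul(-35, I, Pow(35, Rational(1, 2))))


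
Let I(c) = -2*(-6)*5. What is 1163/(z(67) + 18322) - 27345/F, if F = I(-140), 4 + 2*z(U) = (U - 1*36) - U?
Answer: -16679947/36604 ≈ -455.69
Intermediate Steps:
z(U) = -20 (z(U) = -2 + ((U - 1*36) - U)/2 = -2 + ((U - 36) - U)/2 = -2 + ((-36 + U) - U)/2 = -2 + (½)*(-36) = -2 - 18 = -20)
I(c) = 60 (I(c) = 12*5 = 60)
F = 60
1163/(z(67) + 18322) - 27345/F = 1163/(-20 + 18322) - 27345/60 = 1163/18302 - 27345*1/60 = 1163*(1/18302) - 1823/4 = 1163/18302 - 1823/4 = -16679947/36604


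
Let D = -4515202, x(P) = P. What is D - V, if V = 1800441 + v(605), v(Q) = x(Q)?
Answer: -6316248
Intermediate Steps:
v(Q) = Q
V = 1801046 (V = 1800441 + 605 = 1801046)
D - V = -4515202 - 1*1801046 = -4515202 - 1801046 = -6316248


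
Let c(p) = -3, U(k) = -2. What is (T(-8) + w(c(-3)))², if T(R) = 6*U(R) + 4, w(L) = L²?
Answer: 1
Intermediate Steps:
T(R) = -8 (T(R) = 6*(-2) + 4 = -12 + 4 = -8)
(T(-8) + w(c(-3)))² = (-8 + (-3)²)² = (-8 + 9)² = 1² = 1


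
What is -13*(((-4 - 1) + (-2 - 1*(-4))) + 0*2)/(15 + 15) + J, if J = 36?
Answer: 373/10 ≈ 37.300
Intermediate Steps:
-13*(((-4 - 1) + (-2 - 1*(-4))) + 0*2)/(15 + 15) + J = -13*(((-4 - 1) + (-2 - 1*(-4))) + 0*2)/(15 + 15) + 36 = -13*((-5 + (-2 + 4)) + 0)/30 + 36 = -13*((-5 + 2) + 0)/30 + 36 = -13*(-3 + 0)/30 + 36 = -(-39)/30 + 36 = -13*(-⅒) + 36 = 13/10 + 36 = 373/10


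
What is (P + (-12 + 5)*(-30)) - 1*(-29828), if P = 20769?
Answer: 50807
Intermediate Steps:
(P + (-12 + 5)*(-30)) - 1*(-29828) = (20769 + (-12 + 5)*(-30)) - 1*(-29828) = (20769 - 7*(-30)) + 29828 = (20769 + 210) + 29828 = 20979 + 29828 = 50807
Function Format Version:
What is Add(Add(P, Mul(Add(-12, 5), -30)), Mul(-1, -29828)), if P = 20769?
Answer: 50807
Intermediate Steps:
Add(Add(P, Mul(Add(-12, 5), -30)), Mul(-1, -29828)) = Add(Add(20769, Mul(Add(-12, 5), -30)), Mul(-1, -29828)) = Add(Add(20769, Mul(-7, -30)), 29828) = Add(Add(20769, 210), 29828) = Add(20979, 29828) = 50807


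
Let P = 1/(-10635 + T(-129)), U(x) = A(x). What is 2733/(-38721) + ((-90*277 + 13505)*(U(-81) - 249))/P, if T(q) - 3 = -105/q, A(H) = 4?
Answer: -16515730104613048/555001 ≈ -2.9758e+10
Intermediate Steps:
T(q) = 3 - 105/q
U(x) = 4
P = -43/457141 (P = 1/(-10635 + (3 - 105/(-129))) = 1/(-10635 + (3 - 105*(-1/129))) = 1/(-10635 + (3 + 35/43)) = 1/(-10635 + 164/43) = 1/(-457141/43) = -43/457141 ≈ -9.4063e-5)
2733/(-38721) + ((-90*277 + 13505)*(U(-81) - 249))/P = 2733/(-38721) + ((-90*277 + 13505)*(4 - 249))/(-43/457141) = 2733*(-1/38721) + ((-24930 + 13505)*(-245))*(-457141/43) = -911/12907 - 11425*(-245)*(-457141/43) = -911/12907 + 2799125*(-457141/43) = -911/12907 - 1279594801625/43 = -16515730104613048/555001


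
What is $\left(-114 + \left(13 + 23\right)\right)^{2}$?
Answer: $6084$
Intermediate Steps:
$\left(-114 + \left(13 + 23\right)\right)^{2} = \left(-114 + 36\right)^{2} = \left(-78\right)^{2} = 6084$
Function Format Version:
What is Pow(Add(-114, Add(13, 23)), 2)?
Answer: 6084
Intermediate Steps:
Pow(Add(-114, Add(13, 23)), 2) = Pow(Add(-114, 36), 2) = Pow(-78, 2) = 6084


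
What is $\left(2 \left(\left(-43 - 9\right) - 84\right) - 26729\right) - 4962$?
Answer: $-31963$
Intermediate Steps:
$\left(2 \left(\left(-43 - 9\right) - 84\right) - 26729\right) - 4962 = \left(2 \left(-52 - 84\right) - 26729\right) - 4962 = \left(2 \left(-136\right) - 26729\right) - 4962 = \left(-272 - 26729\right) - 4962 = -27001 - 4962 = -31963$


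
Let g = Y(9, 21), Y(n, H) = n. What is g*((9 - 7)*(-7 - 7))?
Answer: -252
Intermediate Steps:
g = 9
g*((9 - 7)*(-7 - 7)) = 9*((9 - 7)*(-7 - 7)) = 9*(2*(-14)) = 9*(-28) = -252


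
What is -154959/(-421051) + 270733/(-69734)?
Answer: -103186489477/29361570434 ≈ -3.5143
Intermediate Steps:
-154959/(-421051) + 270733/(-69734) = -154959*(-1/421051) + 270733*(-1/69734) = 154959/421051 - 270733/69734 = -103186489477/29361570434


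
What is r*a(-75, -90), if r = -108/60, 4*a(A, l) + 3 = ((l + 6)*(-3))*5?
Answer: -11313/20 ≈ -565.65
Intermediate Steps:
a(A, l) = -93/4 - 15*l/4 (a(A, l) = -¾ + (((l + 6)*(-3))*5)/4 = -¾ + (((6 + l)*(-3))*5)/4 = -¾ + ((-18 - 3*l)*5)/4 = -¾ + (-90 - 15*l)/4 = -¾ + (-45/2 - 15*l/4) = -93/4 - 15*l/4)
r = -9/5 (r = -108*1/60 = -9/5 ≈ -1.8000)
r*a(-75, -90) = -9*(-93/4 - 15/4*(-90))/5 = -9*(-93/4 + 675/2)/5 = -9/5*1257/4 = -11313/20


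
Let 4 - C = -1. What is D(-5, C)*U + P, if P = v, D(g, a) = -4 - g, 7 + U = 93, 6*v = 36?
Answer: 92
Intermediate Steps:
v = 6 (v = (⅙)*36 = 6)
C = 5 (C = 4 - 1*(-1) = 4 + 1 = 5)
U = 86 (U = -7 + 93 = 86)
P = 6
D(-5, C)*U + P = (-4 - 1*(-5))*86 + 6 = (-4 + 5)*86 + 6 = 1*86 + 6 = 86 + 6 = 92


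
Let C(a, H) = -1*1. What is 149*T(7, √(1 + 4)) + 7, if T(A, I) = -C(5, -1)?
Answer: 156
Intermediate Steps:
C(a, H) = -1
T(A, I) = 1 (T(A, I) = -1*(-1) = 1)
149*T(7, √(1 + 4)) + 7 = 149*1 + 7 = 149 + 7 = 156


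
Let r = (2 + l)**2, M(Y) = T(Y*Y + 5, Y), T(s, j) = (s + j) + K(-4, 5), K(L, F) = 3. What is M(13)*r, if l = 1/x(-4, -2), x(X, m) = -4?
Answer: 4655/8 ≈ 581.88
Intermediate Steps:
T(s, j) = 3 + j + s (T(s, j) = (s + j) + 3 = (j + s) + 3 = 3 + j + s)
M(Y) = 8 + Y + Y**2 (M(Y) = 3 + Y + (Y*Y + 5) = 3 + Y + (Y**2 + 5) = 3 + Y + (5 + Y**2) = 8 + Y + Y**2)
l = -1/4 (l = 1/(-4) = -1/4 ≈ -0.25000)
r = 49/16 (r = (2 - 1/4)**2 = (7/4)**2 = 49/16 ≈ 3.0625)
M(13)*r = (8 + 13 + 13**2)*(49/16) = (8 + 13 + 169)*(49/16) = 190*(49/16) = 4655/8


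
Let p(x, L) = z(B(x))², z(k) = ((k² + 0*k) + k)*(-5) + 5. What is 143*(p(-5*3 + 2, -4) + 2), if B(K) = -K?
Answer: 117120861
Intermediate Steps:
z(k) = 5 - 5*k - 5*k² (z(k) = ((k² + 0) + k)*(-5) + 5 = (k² + k)*(-5) + 5 = (k + k²)*(-5) + 5 = (-5*k - 5*k²) + 5 = 5 - 5*k - 5*k²)
p(x, L) = (5 - 5*x² + 5*x)² (p(x, L) = (5 - (-5)*x - 5*x²)² = (5 + 5*x - 5*x²)² = (5 - 5*x² + 5*x)²)
143*(p(-5*3 + 2, -4) + 2) = 143*(25*(-1 + (-5*3 + 2)² - (-5*3 + 2))² + 2) = 143*(25*(-1 + (-15 + 2)² - (-15 + 2))² + 2) = 143*(25*(-1 + (-13)² - 1*(-13))² + 2) = 143*(25*(-1 + 169 + 13)² + 2) = 143*(25*181² + 2) = 143*(25*32761 + 2) = 143*(819025 + 2) = 143*819027 = 117120861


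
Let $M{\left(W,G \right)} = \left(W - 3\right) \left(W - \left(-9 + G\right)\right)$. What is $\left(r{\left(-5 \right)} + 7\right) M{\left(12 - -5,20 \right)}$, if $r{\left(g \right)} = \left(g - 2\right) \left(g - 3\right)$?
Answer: $5292$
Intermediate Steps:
$r{\left(g \right)} = \left(-3 + g\right) \left(-2 + g\right)$ ($r{\left(g \right)} = \left(-2 + g\right) \left(-3 + g\right) = \left(-3 + g\right) \left(-2 + g\right)$)
$M{\left(W,G \right)} = \left(-3 + W\right) \left(9 + W - G\right)$
$\left(r{\left(-5 \right)} + 7\right) M{\left(12 - -5,20 \right)} = \left(\left(6 + \left(-5\right)^{2} - -25\right) + 7\right) \left(-27 + \left(12 - -5\right)^{2} + 3 \cdot 20 + 6 \left(12 - -5\right) - 20 \left(12 - -5\right)\right) = \left(\left(6 + 25 + 25\right) + 7\right) \left(-27 + \left(12 + 5\right)^{2} + 60 + 6 \left(12 + 5\right) - 20 \left(12 + 5\right)\right) = \left(56 + 7\right) \left(-27 + 17^{2} + 60 + 6 \cdot 17 - 20 \cdot 17\right) = 63 \left(-27 + 289 + 60 + 102 - 340\right) = 63 \cdot 84 = 5292$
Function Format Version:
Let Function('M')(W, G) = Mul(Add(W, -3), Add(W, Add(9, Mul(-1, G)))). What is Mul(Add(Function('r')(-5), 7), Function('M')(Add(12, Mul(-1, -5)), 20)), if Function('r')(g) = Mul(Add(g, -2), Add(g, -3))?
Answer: 5292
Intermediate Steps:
Function('r')(g) = Mul(Add(-3, g), Add(-2, g)) (Function('r')(g) = Mul(Add(-2, g), Add(-3, g)) = Mul(Add(-3, g), Add(-2, g)))
Function('M')(W, G) = Mul(Add(-3, W), Add(9, W, Mul(-1, G)))
Mul(Add(Function('r')(-5), 7), Function('M')(Add(12, Mul(-1, -5)), 20)) = Mul(Add(Add(6, Pow(-5, 2), Mul(-5, -5)), 7), Add(-27, Pow(Add(12, Mul(-1, -5)), 2), Mul(3, 20), Mul(6, Add(12, Mul(-1, -5))), Mul(-1, 20, Add(12, Mul(-1, -5))))) = Mul(Add(Add(6, 25, 25), 7), Add(-27, Pow(Add(12, 5), 2), 60, Mul(6, Add(12, 5)), Mul(-1, 20, Add(12, 5)))) = Mul(Add(56, 7), Add(-27, Pow(17, 2), 60, Mul(6, 17), Mul(-1, 20, 17))) = Mul(63, Add(-27, 289, 60, 102, -340)) = Mul(63, 84) = 5292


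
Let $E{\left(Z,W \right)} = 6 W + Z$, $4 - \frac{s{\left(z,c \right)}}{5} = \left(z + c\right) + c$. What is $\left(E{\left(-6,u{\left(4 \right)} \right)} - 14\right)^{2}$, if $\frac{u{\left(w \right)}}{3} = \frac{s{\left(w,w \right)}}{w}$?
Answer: $40000$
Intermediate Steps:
$s{\left(z,c \right)} = 20 - 10 c - 5 z$ ($s{\left(z,c \right)} = 20 - 5 \left(\left(z + c\right) + c\right) = 20 - 5 \left(\left(c + z\right) + c\right) = 20 - 5 \left(z + 2 c\right) = 20 - \left(5 z + 10 c\right) = 20 - 10 c - 5 z$)
$u{\left(w \right)} = \frac{3 \left(20 - 15 w\right)}{w}$ ($u{\left(w \right)} = 3 \frac{20 - 10 w - 5 w}{w} = 3 \frac{20 - 15 w}{w} = \frac{3 \left(20 - 15 w\right)}{w}$)
$E{\left(Z,W \right)} = Z + 6 W$
$\left(E{\left(-6,u{\left(4 \right)} \right)} - 14\right)^{2} = \left(\left(-6 + 6 \left(-45 + \frac{60}{4}\right)\right) - 14\right)^{2} = \left(\left(-6 + 6 \left(-45 + 60 \cdot \frac{1}{4}\right)\right) - 14\right)^{2} = \left(\left(-6 + 6 \left(-45 + 15\right)\right) - 14\right)^{2} = \left(\left(-6 + 6 \left(-30\right)\right) - 14\right)^{2} = \left(\left(-6 - 180\right) - 14\right)^{2} = \left(-186 - 14\right)^{2} = \left(-200\right)^{2} = 40000$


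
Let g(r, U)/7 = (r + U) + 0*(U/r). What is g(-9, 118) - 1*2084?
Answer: -1321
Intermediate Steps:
g(r, U) = 7*U + 7*r (g(r, U) = 7*((r + U) + 0*(U/r)) = 7*((U + r) + 0) = 7*(U + r) = 7*U + 7*r)
g(-9, 118) - 1*2084 = (7*118 + 7*(-9)) - 1*2084 = (826 - 63) - 2084 = 763 - 2084 = -1321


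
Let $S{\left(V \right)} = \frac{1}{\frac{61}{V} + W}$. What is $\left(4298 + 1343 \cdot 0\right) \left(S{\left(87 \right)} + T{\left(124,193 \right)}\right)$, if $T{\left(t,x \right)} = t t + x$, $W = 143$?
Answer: $\frac{59755623575}{893} \approx 6.6916 \cdot 10^{7}$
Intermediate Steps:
$T{\left(t,x \right)} = x + t^{2}$ ($T{\left(t,x \right)} = t^{2} + x = x + t^{2}$)
$S{\left(V \right)} = \frac{1}{143 + \frac{61}{V}}$ ($S{\left(V \right)} = \frac{1}{\frac{61}{V} + 143} = \frac{1}{143 + \frac{61}{V}}$)
$\left(4298 + 1343 \cdot 0\right) \left(S{\left(87 \right)} + T{\left(124,193 \right)}\right) = \left(4298 + 1343 \cdot 0\right) \left(\frac{87}{61 + 143 \cdot 87} + \left(193 + 124^{2}\right)\right) = \left(4298 + 0\right) \left(\frac{87}{61 + 12441} + \left(193 + 15376\right)\right) = 4298 \left(\frac{87}{12502} + 15569\right) = 4298 \cdot \frac{194643725}{12502} = \frac{59755623575}{893}$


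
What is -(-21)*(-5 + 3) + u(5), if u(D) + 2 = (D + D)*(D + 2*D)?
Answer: 106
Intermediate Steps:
u(D) = -2 + 6*D² (u(D) = -2 + (D + D)*(D + 2*D) = -2 + (2*D)*(3*D) = -2 + 6*D²)
-(-21)*(-5 + 3) + u(5) = -(-21)*(-5 + 3) + (-2 + 6*5²) = -(-21)*(-2) + (-2 + 6*25) = -7*6 + (-2 + 150) = -42 + 148 = 106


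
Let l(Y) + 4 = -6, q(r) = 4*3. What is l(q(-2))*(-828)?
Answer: 8280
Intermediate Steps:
q(r) = 12
l(Y) = -10 (l(Y) = -4 - 6 = -10)
l(q(-2))*(-828) = -10*(-828) = 8280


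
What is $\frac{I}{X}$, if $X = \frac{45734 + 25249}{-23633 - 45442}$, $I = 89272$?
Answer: $- \frac{685162600}{7887} \approx -86872.0$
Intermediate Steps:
$X = - \frac{7887}{7675}$ ($X = \frac{70983}{-69075} = 70983 \left(- \frac{1}{69075}\right) = - \frac{7887}{7675} \approx -1.0276$)
$\frac{I}{X} = \frac{89272}{- \frac{7887}{7675}} = 89272 \left(- \frac{7675}{7887}\right) = - \frac{685162600}{7887}$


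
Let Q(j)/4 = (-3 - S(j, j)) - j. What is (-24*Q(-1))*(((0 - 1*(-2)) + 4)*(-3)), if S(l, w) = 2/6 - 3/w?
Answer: -9216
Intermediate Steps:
S(l, w) = ⅓ - 3/w (S(l, w) = 2*(⅙) - 3/w = ⅓ - 3/w)
Q(j) = -12 - 4*j - 4*(-9 + j)/(3*j) (Q(j) = 4*((-3 - (-9 + j)/(3*j)) - j) = 4*(-3 - j - (-9 + j)/(3*j)) = -12 - 4*j - 4*(-9 + j)/(3*j))
(-24*Q(-1))*(((0 - 1*(-2)) + 4)*(-3)) = (-24*(-40/3 - 4*(-1) + 12/(-1)))*(((0 - 1*(-2)) + 4)*(-3)) = (-24*(-40/3 + 4 + 12*(-1)))*(((0 + 2) + 4)*(-3)) = (-24*(-40/3 + 4 - 12))*((2 + 4)*(-3)) = (-24*(-64/3))*(6*(-3)) = 512*(-18) = -9216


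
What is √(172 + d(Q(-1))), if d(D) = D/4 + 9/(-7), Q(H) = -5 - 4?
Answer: √33019/14 ≈ 12.979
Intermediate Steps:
Q(H) = -9
d(D) = -9/7 + D/4 (d(D) = D*(¼) + 9*(-⅐) = D/4 - 9/7 = -9/7 + D/4)
√(172 + d(Q(-1))) = √(172 + (-9/7 + (¼)*(-9))) = √(172 + (-9/7 - 9/4)) = √(172 - 99/28) = √(4717/28) = √33019/14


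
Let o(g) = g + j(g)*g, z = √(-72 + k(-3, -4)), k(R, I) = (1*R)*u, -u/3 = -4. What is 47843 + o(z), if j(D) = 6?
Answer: 47843 + 42*I*√3 ≈ 47843.0 + 72.746*I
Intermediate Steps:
u = 12 (u = -3*(-4) = 12)
k(R, I) = 12*R (k(R, I) = (1*R)*12 = R*12 = 12*R)
z = 6*I*√3 (z = √(-72 + 12*(-3)) = √(-72 - 36) = √(-108) = 6*I*√3 ≈ 10.392*I)
o(g) = 7*g (o(g) = g + 6*g = 7*g)
47843 + o(z) = 47843 + 7*(6*I*√3) = 47843 + 42*I*√3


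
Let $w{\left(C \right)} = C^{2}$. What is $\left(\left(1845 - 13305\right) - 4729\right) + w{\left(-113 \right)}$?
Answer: $-3420$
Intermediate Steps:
$\left(\left(1845 - 13305\right) - 4729\right) + w{\left(-113 \right)} = \left(\left(1845 - 13305\right) - 4729\right) + \left(-113\right)^{2} = \left(-11460 - 4729\right) + 12769 = -16189 + 12769 = -3420$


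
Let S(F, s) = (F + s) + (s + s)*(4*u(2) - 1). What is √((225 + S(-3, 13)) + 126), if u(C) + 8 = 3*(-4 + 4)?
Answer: I*√497 ≈ 22.293*I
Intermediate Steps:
u(C) = -8 (u(C) = -8 + 3*(-4 + 4) = -8 + 3*0 = -8 + 0 = -8)
S(F, s) = F - 65*s (S(F, s) = (F + s) + (s + s)*(4*(-8) - 1) = (F + s) + (2*s)*(-32 - 1) = (F + s) + (2*s)*(-33) = (F + s) - 66*s = F - 65*s)
√((225 + S(-3, 13)) + 126) = √((225 + (-3 - 65*13)) + 126) = √((225 + (-3 - 845)) + 126) = √((225 - 848) + 126) = √(-623 + 126) = √(-497) = I*√497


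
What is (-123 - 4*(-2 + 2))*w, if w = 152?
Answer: -18696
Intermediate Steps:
(-123 - 4*(-2 + 2))*w = (-123 - 4*(-2 + 2))*152 = (-123 - 4*0)*152 = (-123 + 0)*152 = -123*152 = -18696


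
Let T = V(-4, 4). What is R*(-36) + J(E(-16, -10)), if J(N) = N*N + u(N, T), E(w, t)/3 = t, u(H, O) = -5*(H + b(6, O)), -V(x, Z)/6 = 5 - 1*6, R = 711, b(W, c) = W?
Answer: -24576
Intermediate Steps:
V(x, Z) = 6 (V(x, Z) = -6*(5 - 1*6) = -6*(5 - 6) = -6*(-1) = 6)
T = 6
u(H, O) = -30 - 5*H (u(H, O) = -5*(H + 6) = -5*(6 + H) = -30 - 5*H)
E(w, t) = 3*t
J(N) = -30 + N² - 5*N (J(N) = N*N + (-30 - 5*N) = N² + (-30 - 5*N) = -30 + N² - 5*N)
R*(-36) + J(E(-16, -10)) = 711*(-36) + (-30 + (3*(-10))² - 15*(-10)) = -25596 + (-30 + (-30)² - 5*(-30)) = -25596 + (-30 + 900 + 150) = -25596 + 1020 = -24576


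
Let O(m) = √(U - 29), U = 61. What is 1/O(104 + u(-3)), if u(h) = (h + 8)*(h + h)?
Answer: √2/8 ≈ 0.17678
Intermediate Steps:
u(h) = 2*h*(8 + h) (u(h) = (8 + h)*(2*h) = 2*h*(8 + h))
O(m) = 4*√2 (O(m) = √(61 - 29) = √32 = 4*√2)
1/O(104 + u(-3)) = 1/(4*√2) = √2/8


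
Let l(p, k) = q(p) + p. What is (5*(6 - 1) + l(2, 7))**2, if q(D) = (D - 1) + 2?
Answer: 900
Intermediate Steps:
q(D) = 1 + D (q(D) = (-1 + D) + 2 = 1 + D)
l(p, k) = 1 + 2*p (l(p, k) = (1 + p) + p = 1 + 2*p)
(5*(6 - 1) + l(2, 7))**2 = (5*(6 - 1) + (1 + 2*2))**2 = (5*5 + (1 + 4))**2 = (25 + 5)**2 = 30**2 = 900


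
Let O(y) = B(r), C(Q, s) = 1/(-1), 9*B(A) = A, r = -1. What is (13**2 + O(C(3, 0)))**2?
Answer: 2310400/81 ≈ 28523.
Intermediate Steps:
B(A) = A/9
C(Q, s) = -1
O(y) = -1/9 (O(y) = (1/9)*(-1) = -1/9)
(13**2 + O(C(3, 0)))**2 = (13**2 - 1/9)**2 = (169 - 1/9)**2 = (1520/9)**2 = 2310400/81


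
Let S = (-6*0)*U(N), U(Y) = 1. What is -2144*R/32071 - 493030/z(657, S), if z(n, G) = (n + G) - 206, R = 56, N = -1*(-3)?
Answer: -15866113994/14464021 ≈ -1096.9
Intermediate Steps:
N = 3
S = 0 (S = -6*0*1 = 0*1 = 0)
z(n, G) = -206 + G + n (z(n, G) = (G + n) - 206 = -206 + G + n)
-2144*R/32071 - 493030/z(657, S) = -2144*56/32071 - 493030/(-206 + 0 + 657) = -120064*1/32071 - 493030/451 = -120064/32071 - 493030*1/451 = -120064/32071 - 493030/451 = -15866113994/14464021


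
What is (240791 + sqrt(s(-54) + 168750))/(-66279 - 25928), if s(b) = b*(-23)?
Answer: -240791/92207 - 6*sqrt(4722)/92207 ≈ -2.6159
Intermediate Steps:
s(b) = -23*b
(240791 + sqrt(s(-54) + 168750))/(-66279 - 25928) = (240791 + sqrt(-23*(-54) + 168750))/(-66279 - 25928) = (240791 + sqrt(1242 + 168750))/(-92207) = (240791 + sqrt(169992))*(-1/92207) = (240791 + 6*sqrt(4722))*(-1/92207) = -240791/92207 - 6*sqrt(4722)/92207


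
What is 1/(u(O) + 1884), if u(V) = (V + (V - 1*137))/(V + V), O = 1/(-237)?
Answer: 2/36239 ≈ 5.5189e-5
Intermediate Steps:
O = -1/237 ≈ -0.0042194
u(V) = (-137 + 2*V)/(2*V) (u(V) = (V + (V - 137))/((2*V)) = (V + (-137 + V))*(1/(2*V)) = (-137 + 2*V)*(1/(2*V)) = (-137 + 2*V)/(2*V))
1/(u(O) + 1884) = 1/((-137/2 - 1/237)/(-1/237) + 1884) = 1/(-237*(-32471/474) + 1884) = 1/(32471/2 + 1884) = 1/(36239/2) = 2/36239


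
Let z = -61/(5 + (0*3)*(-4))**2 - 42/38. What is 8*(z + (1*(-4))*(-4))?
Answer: 47328/475 ≈ 99.638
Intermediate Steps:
z = -1684/475 (z = -61/(5 + 0*(-4))**2 - 42*1/38 = -61/(5 + 0)**2 - 21/19 = -61/(5**2) - 21/19 = -61/25 - 21/19 = -1684/475 ≈ -3.5453)
8*(z + (1*(-4))*(-4)) = 8*(-1684/475 + (1*(-4))*(-4)) = 8*(-1684/475 - 4*(-4)) = 8*(-1684/475 + 16) = 8*(5916/475) = 47328/475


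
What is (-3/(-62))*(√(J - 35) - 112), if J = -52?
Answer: -168/31 + 3*I*√87/62 ≈ -5.4194 + 0.45132*I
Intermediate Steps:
(-3/(-62))*(√(J - 35) - 112) = (-3/(-62))*(√(-52 - 35) - 112) = (-3*(-1/62))*(√(-87) - 112) = 3*(I*√87 - 112)/62 = 3*(-112 + I*√87)/62 = -168/31 + 3*I*√87/62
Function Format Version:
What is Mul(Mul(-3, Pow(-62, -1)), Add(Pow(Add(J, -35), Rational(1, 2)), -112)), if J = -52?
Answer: Add(Rational(-168, 31), Mul(Rational(3, 62), I, Pow(87, Rational(1, 2)))) ≈ Add(-5.4194, Mul(0.45132, I))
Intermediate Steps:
Mul(Mul(-3, Pow(-62, -1)), Add(Pow(Add(J, -35), Rational(1, 2)), -112)) = Mul(Mul(-3, Pow(-62, -1)), Add(Pow(Add(-52, -35), Rational(1, 2)), -112)) = Mul(Mul(-3, Rational(-1, 62)), Add(Pow(-87, Rational(1, 2)), -112)) = Mul(Rational(3, 62), Add(Mul(I, Pow(87, Rational(1, 2))), -112)) = Mul(Rational(3, 62), Add(-112, Mul(I, Pow(87, Rational(1, 2))))) = Add(Rational(-168, 31), Mul(Rational(3, 62), I, Pow(87, Rational(1, 2))))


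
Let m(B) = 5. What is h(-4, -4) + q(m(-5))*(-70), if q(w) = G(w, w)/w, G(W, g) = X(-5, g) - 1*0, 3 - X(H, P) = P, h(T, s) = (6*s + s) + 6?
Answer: 6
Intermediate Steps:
h(T, s) = 6 + 7*s (h(T, s) = 7*s + 6 = 6 + 7*s)
X(H, P) = 3 - P
G(W, g) = 3 - g (G(W, g) = (3 - g) - 1*0 = (3 - g) + 0 = 3 - g)
q(w) = (3 - w)/w
h(-4, -4) + q(m(-5))*(-70) = (6 + 7*(-4)) + ((3 - 1*5)/5)*(-70) = (6 - 28) + ((3 - 5)/5)*(-70) = -22 + ((⅕)*(-2))*(-70) = -22 - ⅖*(-70) = -22 + 28 = 6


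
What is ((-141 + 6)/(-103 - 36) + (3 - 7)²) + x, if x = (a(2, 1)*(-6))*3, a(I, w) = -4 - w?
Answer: 14869/139 ≈ 106.97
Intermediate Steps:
x = 90 (x = ((-4 - 1*1)*(-6))*3 = ((-4 - 1)*(-6))*3 = -5*(-6)*3 = 30*3 = 90)
((-141 + 6)/(-103 - 36) + (3 - 7)²) + x = ((-141 + 6)/(-103 - 36) + (3 - 7)²) + 90 = (-135/(-139) + (-4)²) + 90 = (-135*(-1/139) + 16) + 90 = (135/139 + 16) + 90 = 2359/139 + 90 = 14869/139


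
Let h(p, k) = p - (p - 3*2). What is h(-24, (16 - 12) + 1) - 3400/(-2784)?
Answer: 2513/348 ≈ 7.2213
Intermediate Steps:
h(p, k) = 6 (h(p, k) = p - (p - 6) = p - (-6 + p) = p + (6 - p) = 6)
h(-24, (16 - 12) + 1) - 3400/(-2784) = 6 - 3400/(-2784) = 6 - 3400*(-1/2784) = 6 + 425/348 = 2513/348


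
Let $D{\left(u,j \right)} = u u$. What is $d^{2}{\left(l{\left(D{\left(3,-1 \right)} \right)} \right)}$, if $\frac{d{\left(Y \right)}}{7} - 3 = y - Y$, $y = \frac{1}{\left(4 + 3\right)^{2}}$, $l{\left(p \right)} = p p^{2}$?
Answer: $\frac{1265438329}{49} \approx 2.5825 \cdot 10^{7}$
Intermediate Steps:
$D{\left(u,j \right)} = u^{2}$
$l{\left(p \right)} = p^{3}$
$y = \frac{1}{49}$ ($y = \frac{1}{7^{2}} = \frac{1}{49} \approx 0.020408$)
$d{\left(Y \right)} = \frac{148}{7} - 7 Y$ ($d{\left(Y \right)} = 21 + 7 \left(\frac{1}{49} - Y\right) = 21 - \left(- \frac{1}{7} + 7 Y\right) = \frac{148}{7} - 7 Y$)
$d^{2}{\left(l{\left(D{\left(3,-1 \right)} \right)} \right)} = \left(\frac{148}{7} - 7 \left(3^{2}\right)^{3}\right)^{2} = \left(\frac{148}{7} - 7 \cdot 9^{3}\right)^{2} = \left(\frac{148}{7} - 5103\right)^{2} = \left(- \frac{35573}{7}\right)^{2} = \frac{1265438329}{49}$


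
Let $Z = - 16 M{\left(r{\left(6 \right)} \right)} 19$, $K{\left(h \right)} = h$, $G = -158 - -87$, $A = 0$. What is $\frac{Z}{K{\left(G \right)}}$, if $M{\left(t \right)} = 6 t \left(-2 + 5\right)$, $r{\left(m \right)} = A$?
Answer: $0$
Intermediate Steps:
$r{\left(m \right)} = 0$
$G = -71$ ($G = -158 + 87 = -71$)
$M{\left(t \right)} = 18 t$ ($M{\left(t \right)} = 6 t 3 = 18 t$)
$Z = 0$ ($Z = - 16 \cdot 18 \cdot 0 \cdot 19 = \left(-16\right) 0 \cdot 19 = 0 \cdot 19 = 0$)
$\frac{Z}{K{\left(G \right)}} = \frac{0}{-71} = 0 \left(- \frac{1}{71}\right) = 0$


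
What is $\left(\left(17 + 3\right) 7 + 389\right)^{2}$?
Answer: $279841$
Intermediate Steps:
$\left(\left(17 + 3\right) 7 + 389\right)^{2} = \left(20 \cdot 7 + 389\right)^{2} = \left(140 + 389\right)^{2} = 529^{2} = 279841$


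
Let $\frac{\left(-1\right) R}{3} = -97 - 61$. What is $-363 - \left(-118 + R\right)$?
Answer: $-719$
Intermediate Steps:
$R = 474$ ($R = - 3 \left(-97 - 61\right) = \left(-3\right) \left(-158\right) = 474$)
$-363 - \left(-118 + R\right) = -363 + \left(118 - 474\right) = -363 - 356 = -719$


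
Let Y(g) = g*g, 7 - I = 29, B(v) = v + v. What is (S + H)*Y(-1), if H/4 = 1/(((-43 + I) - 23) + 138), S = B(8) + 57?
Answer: 1827/25 ≈ 73.080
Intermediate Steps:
B(v) = 2*v
I = -22 (I = 7 - 1*29 = 7 - 29 = -22)
Y(g) = g**2
S = 73 (S = 2*8 + 57 = 16 + 57 = 73)
H = 2/25 (H = 4/(((-43 - 22) - 23) + 138) = 4/((-65 - 23) + 138) = 4/(-88 + 138) = 4/50 = 4*(1/50) = 2/25 ≈ 0.080000)
(S + H)*Y(-1) = (73 + 2/25)*(-1)**2 = (1827/25)*1 = 1827/25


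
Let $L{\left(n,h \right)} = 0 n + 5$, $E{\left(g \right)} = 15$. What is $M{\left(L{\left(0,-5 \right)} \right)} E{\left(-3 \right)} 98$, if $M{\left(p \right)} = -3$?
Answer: $-4410$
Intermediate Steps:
$L{\left(n,h \right)} = 5$ ($L{\left(n,h \right)} = 0 + 5 = 5$)
$M{\left(L{\left(0,-5 \right)} \right)} E{\left(-3 \right)} 98 = \left(-3\right) 15 \cdot 98 = \left(-45\right) 98 = -4410$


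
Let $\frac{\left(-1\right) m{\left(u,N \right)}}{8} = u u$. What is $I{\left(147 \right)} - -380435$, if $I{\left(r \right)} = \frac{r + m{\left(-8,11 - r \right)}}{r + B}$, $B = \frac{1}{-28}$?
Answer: $\frac{313095961}{823} \approx 3.8043 \cdot 10^{5}$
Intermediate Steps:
$m{\left(u,N \right)} = - 8 u^{2}$ ($m{\left(u,N \right)} = - 8 u u = - 8 u^{2}$)
$B = - \frac{1}{28} \approx -0.035714$
$I{\left(r \right)} = \frac{-512 + r}{- \frac{1}{28} + r}$ ($I{\left(r \right)} = \frac{r - 8 \left(-8\right)^{2}}{r - \frac{1}{28}} = \frac{r - 512}{- \frac{1}{28} + r} = \frac{-512 + r}{- \frac{1}{28} + r}$)
$I{\left(147 \right)} - -380435 = \frac{28 \left(-512 + 147\right)}{-1 + 28 \cdot 147} - -380435 = 28 \frac{1}{-1 + 4116} \left(-365\right) + 380435 = 28 \cdot \frac{1}{4115} \left(-365\right) + 380435 = - \frac{2044}{823} + 380435 = \frac{313095961}{823}$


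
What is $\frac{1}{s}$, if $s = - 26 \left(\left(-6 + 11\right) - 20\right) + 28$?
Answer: $\frac{1}{418} \approx 0.0023923$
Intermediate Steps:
$s = 418$ ($s = - 26 \left(5 - 20\right) + 28 = \left(-26\right) \left(-15\right) + 28 = 390 + 28 = 418$)
$\frac{1}{s} = \frac{1}{418}$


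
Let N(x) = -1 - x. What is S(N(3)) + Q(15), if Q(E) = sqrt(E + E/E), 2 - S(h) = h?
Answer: 10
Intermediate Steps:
S(h) = 2 - h
Q(E) = sqrt(1 + E) (Q(E) = sqrt(E + 1) = sqrt(1 + E))
S(N(3)) + Q(15) = (2 - (-1 - 1*3)) + sqrt(1 + 15) = (2 - (-1 - 3)) + sqrt(16) = (2 - 1*(-4)) + 4 = (2 + 4) + 4 = 6 + 4 = 10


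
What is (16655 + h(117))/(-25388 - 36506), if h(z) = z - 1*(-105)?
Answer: -2411/8842 ≈ -0.27268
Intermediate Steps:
h(z) = 105 + z (h(z) = z + 105 = 105 + z)
(16655 + h(117))/(-25388 - 36506) = (16655 + (105 + 117))/(-25388 - 36506) = (16655 + 222)/(-61894) = 16877*(-1/61894) = -2411/8842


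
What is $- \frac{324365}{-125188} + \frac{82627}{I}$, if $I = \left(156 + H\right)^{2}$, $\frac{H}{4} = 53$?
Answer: $\frac{13567678659}{4238364928} \approx 3.2012$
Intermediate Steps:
$H = 212$ ($H = 4 \cdot 53 = 212$)
$I = 135424$ ($I = \left(156 + 212\right)^{2} = 368^{2} = 135424$)
$- \frac{324365}{-125188} + \frac{82627}{I} = - \frac{324365}{-125188} + \frac{82627}{135424} = \left(-324365\right) \left(- \frac{1}{125188}\right) + 82627 \cdot \frac{1}{135424} = \frac{324365}{125188} + \frac{82627}{135424} = \frac{13567678659}{4238364928}$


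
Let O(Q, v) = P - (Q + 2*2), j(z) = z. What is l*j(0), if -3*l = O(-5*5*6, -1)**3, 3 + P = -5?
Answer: 0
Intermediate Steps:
P = -8 (P = -3 - 5 = -8)
O(Q, v) = -12 - Q (O(Q, v) = -8 - (Q + 2*2) = -8 - (Q + 4) = -8 - (4 + Q) = -8 + (-4 - Q) = -12 - Q)
l = -876024 (l = -(-12 - (-5*5)*6)**3/3 = -(-12 - (-25)*6)**3/3 = -(-12 - 1*(-150))**3/3 = -(-12 + 150)**3/3 = -1/3*138**3 = -1/3*2628072 = -876024)
l*j(0) = -876024*0 = 0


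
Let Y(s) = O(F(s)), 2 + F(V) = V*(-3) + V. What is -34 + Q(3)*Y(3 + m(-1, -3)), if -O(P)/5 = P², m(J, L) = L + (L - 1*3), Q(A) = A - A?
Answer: -34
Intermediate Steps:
Q(A) = 0
m(J, L) = -3 + 2*L (m(J, L) = L + (L - 3) = L + (-3 + L) = -3 + 2*L)
F(V) = -2 - 2*V (F(V) = -2 + (V*(-3) + V) = -2 + (-3*V + V) = -2 - 2*V)
O(P) = -5*P²
Y(s) = -5*(-2 - 2*s)²
-34 + Q(3)*Y(3 + m(-1, -3)) = -34 + 0*(-20*(1 + (3 + (-3 + 2*(-3))))²) = -34 + 0*(-20*(1 + (3 + (-3 - 6)))²) = -34 + 0*(-20*(1 + (3 - 9))²) = -34 + 0*(-20*(1 - 6)²) = -34 + 0*(-20*(-5)²) = -34 + 0*(-20*25) = -34 + 0*(-500) = -34 + 0 = -34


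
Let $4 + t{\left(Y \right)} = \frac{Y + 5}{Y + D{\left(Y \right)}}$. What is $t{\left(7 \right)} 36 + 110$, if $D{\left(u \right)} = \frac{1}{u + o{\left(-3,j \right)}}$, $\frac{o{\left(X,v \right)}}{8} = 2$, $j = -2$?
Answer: $\frac{82}{3} \approx 27.333$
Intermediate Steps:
$o{\left(X,v \right)} = 16$ ($o{\left(X,v \right)} = 8 \cdot 2 = 16$)
$D{\left(u \right)} = \frac{1}{16 + u}$ ($D{\left(u \right)} = \frac{1}{u + 16} = \frac{1}{16 + u}$)
$t{\left(Y \right)} = -4 + \frac{5 + Y}{Y + \frac{1}{16 + Y}}$ ($t{\left(Y \right)} = -4 + \frac{Y + 5}{Y + \frac{1}{16 + Y}} = -4 + \frac{5 + Y}{Y + \frac{1}{16 + Y}}$)
$t{\left(7 \right)} 36 + 110 = \frac{-4 - \left(-5 + 3 \cdot 7\right) \left(16 + 7\right)}{1 + 7 \left(16 + 7\right)} 36 + 110 = \frac{-4 - \left(-5 + 21\right) 23}{1 + 7 \cdot 23} \cdot 36 + 110 = \frac{-4 - 16 \cdot 23}{1 + 161} \cdot 36 + 110 = \frac{-4 - 368}{162} \cdot 36 + 110 = \frac{1}{162} \left(-372\right) 36 + 110 = \left(- \frac{62}{27}\right) 36 + 110 = - \frac{248}{3} + 110 = \frac{82}{3}$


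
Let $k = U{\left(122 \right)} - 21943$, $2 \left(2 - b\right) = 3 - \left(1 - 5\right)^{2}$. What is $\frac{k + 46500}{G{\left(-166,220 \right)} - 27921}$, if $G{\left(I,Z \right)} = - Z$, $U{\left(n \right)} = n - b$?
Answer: $- \frac{49341}{56282} \approx -0.87667$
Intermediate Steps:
$b = \frac{17}{2}$ ($b = 2 - \frac{3 - \left(1 - 5\right)^{2}}{2} = 2 - \frac{3 - \left(-4\right)^{2}}{2} = 2 - \frac{3 - 16}{2} = 2 - - \frac{13}{2} = 2 + \frac{13}{2} = \frac{17}{2} \approx 8.5$)
$U{\left(n \right)} = - \frac{17}{2} + n$ ($U{\left(n \right)} = n - \frac{17}{2} = - \frac{17}{2} + n$)
$k = - \frac{43659}{2}$ ($k = \left(- \frac{17}{2} + 122\right) - 21943 = \frac{227}{2} - 21943 = - \frac{43659}{2} \approx -21830.0$)
$\frac{k + 46500}{G{\left(-166,220 \right)} - 27921} = \frac{- \frac{43659}{2} + 46500}{\left(-1\right) 220 - 27921} = \frac{49341}{2 \left(-220 - 27921\right)} = \frac{49341}{2 \left(-28141\right)} = \frac{49341}{2} \left(- \frac{1}{28141}\right) = - \frac{49341}{56282}$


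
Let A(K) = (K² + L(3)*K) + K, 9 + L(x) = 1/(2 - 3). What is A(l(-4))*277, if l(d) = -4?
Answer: 14404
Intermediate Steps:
L(x) = -10 (L(x) = -9 + 1/(2 - 3) = -9 + 1/(-1) = -9 - 1 = -10)
A(K) = K² - 9*K (A(K) = (K² - 10*K) + K = K² - 9*K)
A(l(-4))*277 = -4*(-9 - 4)*277 = -4*(-13)*277 = 52*277 = 14404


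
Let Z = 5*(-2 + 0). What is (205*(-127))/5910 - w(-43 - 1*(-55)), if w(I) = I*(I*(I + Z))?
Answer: -345623/1182 ≈ -292.41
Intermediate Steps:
Z = -10 (Z = 5*(-2) = -10)
w(I) = I²*(-10 + I) (w(I) = I*(I*(I - 10)) = I*(I*(-10 + I)) = I²*(-10 + I))
(205*(-127))/5910 - w(-43 - 1*(-55)) = (205*(-127))/5910 - (-43 - 1*(-55))²*(-10 + (-43 - 1*(-55))) = -26035*1/5910 - (-43 + 55)²*(-10 + (-43 + 55)) = -5207/1182 - 12²*(-10 + 12) = -5207/1182 - 144*2 = -5207/1182 - 1*288 = -5207/1182 - 288 = -345623/1182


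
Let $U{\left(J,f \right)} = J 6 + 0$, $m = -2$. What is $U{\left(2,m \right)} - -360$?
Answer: $372$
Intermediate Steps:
$U{\left(J,f \right)} = 6 J$ ($U{\left(J,f \right)} = 6 J + 0 = 6 J$)
$U{\left(2,m \right)} - -360 = 6 \cdot 2 - -360 = 12 + 360 = 372$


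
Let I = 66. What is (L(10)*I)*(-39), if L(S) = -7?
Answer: 18018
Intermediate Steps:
(L(10)*I)*(-39) = -7*66*(-39) = -462*(-39) = 18018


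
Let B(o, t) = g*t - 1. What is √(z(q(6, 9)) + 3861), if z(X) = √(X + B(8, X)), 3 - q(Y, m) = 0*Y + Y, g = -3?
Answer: √(3861 + √5) ≈ 62.155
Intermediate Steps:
B(o, t) = -1 - 3*t (B(o, t) = -3*t - 1 = -1 - 3*t)
q(Y, m) = 3 - Y (q(Y, m) = 3 - (0*Y + Y) = 3 - (0 + Y) = 3 - Y)
z(X) = √(-1 - 2*X) (z(X) = √(X + (-1 - 3*X)) = √(-1 - 2*X))
√(z(q(6, 9)) + 3861) = √(√(-1 - 2*(3 - 1*6)) + 3861) = √(√(-1 - 2*(3 - 6)) + 3861) = √(√(-1 - 2*(-3)) + 3861) = √(√(-1 + 6) + 3861) = √(√5 + 3861) = √(3861 + √5)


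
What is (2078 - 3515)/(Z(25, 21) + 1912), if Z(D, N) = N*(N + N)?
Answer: -1437/2794 ≈ -0.51432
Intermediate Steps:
Z(D, N) = 2*N² (Z(D, N) = N*(2*N) = 2*N²)
(2078 - 3515)/(Z(25, 21) + 1912) = (2078 - 3515)/(2*21² + 1912) = -1437/(2*441 + 1912) = -1437/(882 + 1912) = -1437/2794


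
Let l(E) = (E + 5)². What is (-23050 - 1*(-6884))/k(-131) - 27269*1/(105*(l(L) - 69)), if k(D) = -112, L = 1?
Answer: 383567/2520 ≈ 152.21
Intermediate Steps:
l(E) = (5 + E)²
(-23050 - 1*(-6884))/k(-131) - 27269*1/(105*(l(L) - 69)) = (-23050 - 1*(-6884))/(-112) - 27269*1/(105*((5 + 1)² - 69)) = (-23050 + 6884)*(-1/112) - 27269*1/(105*(6² - 69)) = -16166*(-1/112) - 27269*1/(105*(36 - 69)) = 8083/56 - 27269/((-33*105)) = 8083/56 - 27269/(-3465) = 8083/56 - 27269*(-1/3465) = 8083/56 + 2479/315 = 383567/2520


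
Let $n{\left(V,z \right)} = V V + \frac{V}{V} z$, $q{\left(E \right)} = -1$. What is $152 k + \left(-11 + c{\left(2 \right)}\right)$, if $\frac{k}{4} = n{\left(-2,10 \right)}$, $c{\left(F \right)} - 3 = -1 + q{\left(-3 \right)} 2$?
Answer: $8501$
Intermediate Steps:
$n{\left(V,z \right)} = z + V^{2}$ ($n{\left(V,z \right)} = V^{2} + 1 z = V^{2} + z = z + V^{2}$)
$c{\left(F \right)} = 0$ ($c{\left(F \right)} = 3 - 3 = 0$)
$k = 56$ ($k = 4 \left(10 + \left(-2\right)^{2}\right) = 4 \left(10 + 4\right) = 4 \cdot 14 = 56$)
$152 k + \left(-11 + c{\left(2 \right)}\right) = 152 \cdot 56 + \left(-11 + 0\right) = 8512 - 11 = 8501$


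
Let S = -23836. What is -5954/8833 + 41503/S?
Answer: -508515543/210543388 ≈ -2.4153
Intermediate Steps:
-5954/8833 + 41503/S = -5954/8833 + 41503/(-23836) = -5954*1/8833 + 41503*(-1/23836) = -5954/8833 - 41503/23836 = -508515543/210543388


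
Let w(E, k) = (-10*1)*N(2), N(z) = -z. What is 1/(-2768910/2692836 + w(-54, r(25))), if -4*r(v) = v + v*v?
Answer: 448806/8514635 ≈ 0.052710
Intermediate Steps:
r(v) = -v/4 - v**2/4 (r(v) = -(v + v*v)/4 = -(v + v**2)/4 = -v/4 - v**2/4)
w(E, k) = 20 (w(E, k) = (-10*1)*(-1*2) = -10*(-2) = 20)
1/(-2768910/2692836 + w(-54, r(25))) = 1/(-2768910/2692836 + 20) = 1/(-2768910*1/2692836 + 20) = 1/(-461485/448806 + 20) = 1/(8514635/448806) = 448806/8514635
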